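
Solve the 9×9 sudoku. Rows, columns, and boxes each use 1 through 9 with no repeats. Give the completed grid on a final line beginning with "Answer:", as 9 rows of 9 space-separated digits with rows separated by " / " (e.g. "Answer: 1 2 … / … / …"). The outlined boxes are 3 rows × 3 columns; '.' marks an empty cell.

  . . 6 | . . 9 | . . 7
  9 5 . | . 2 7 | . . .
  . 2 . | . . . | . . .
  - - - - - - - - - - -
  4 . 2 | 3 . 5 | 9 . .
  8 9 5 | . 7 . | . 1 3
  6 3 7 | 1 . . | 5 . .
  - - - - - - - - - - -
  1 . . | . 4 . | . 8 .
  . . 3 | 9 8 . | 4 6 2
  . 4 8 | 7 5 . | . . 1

Step 1. [r9c6∈{2,3,6}] 6 has one home in row 9: r9c6 ⇒ r9c6=6.
Step 2. [r9c7∈{3}] nothing but 3 survives at r9c7 ⇒ r9c7=3.
Step 3. [r4c9∈{6,8}] r4c9 is the only open cell in row 4 admitting 8, so r4c9=8.
Step 4. [r5c7∈{2,6}] box 6 places 6 nowhere but r5c7. So r5c7=6.
Step 5. [r6c9∈{4}] nothing but 4 survives at r6c9, so r6c9=4.
Step 6. [r1c2∈{1,8}] across col 2, 8 lands solely at r1c2 ⇒ r1c2=8.
Step 7. [r2c8∈{3,4}] across row 2, 3 lands solely at r2c8 ⇒ r2c8=3.
Step 8. [r1c1∈{3}] r1c1's peers cover all but 3. So r1c1=3.
Step 9. [r3c5∈{1,3,6}] in col 5, 3 fits only at r3c5, so r3c5=3.
Step 10. [r1c5∈{1}] only 1 remains possible at r1c5 ⇒ r1c5=1.
Step 11. [r8c2∈{7}] only 7 remains possible at r8c2. So r8c2=7.
Step 12. [r7c9∈{5,9}] r7c9 is the only open cell in row 7 admitting 5 ⇒ r7c9=5.
Step 13. [r2c9∈{6}] r2c9 has the single candidate 6 ⇒ r2c9=6.
Step 14. [r3c4∈{4,5,6,8}] r3c4 is the only open cell in row 3 admitting 6 ⇒ r3c4=6.
Step 15. [r2c4∈{4,8}] col 4 places 8 nowhere but r2c4, so r2c4=8.
Step 16. [r3c6∈{4}] r3c6 is down to just 4 ⇒ r3c6=4.
Step 17. [r5c6∈{2}] nothing but 2 survives at r5c6 ⇒ r5c6=2.
Step 18. [r3c8∈{5,9}] 5 has one home in row 3: r3c8. So r3c8=5.
Step 19. [r2c7∈{1}] r2c7's peers cover all but 1. So r2c7=1.
Step 20. [r6c8∈{2}] nothing but 2 survives at r6c8. So r6c8=2.
Step 21. [r7c7∈{7}] only 7 remains possible at r7c7 ⇒ r7c7=7.
Step 22. [r7c2∈{6}] r7c2 is down to just 6 ⇒ r7c2=6.
Step 23. [r6c6∈{8}] r6c6 has the single candidate 8. So r6c6=8.
Step 24. [r3c3∈{1}] r3c3 is down to just 1. So r3c3=1.
Step 25. [r4c5∈{6}] r4c5 is down to just 6, so r4c5=6.
Step 26. [r9c1∈{2}] r9c1 has the single candidate 2, so r9c1=2.
Step 27. [r6c5∈{9}] r6c5 has the single candidate 9. So r6c5=9.
Step 28. [r5c4∈{4}] only 4 remains possible at r5c4. So r5c4=4.
Step 29. [r9c8∈{9}] r9c8 has the single candidate 9 ⇒ r9c8=9.
Step 30. [r4c2∈{1}] r4c2's peers cover all but 1 ⇒ r4c2=1.
Step 31. [r8c1∈{5}] r8c1's peers cover all but 5, so r8c1=5.
Step 32. [r1c4∈{5}] nothing but 5 survives at r1c4. So r1c4=5.
Step 33. [r7c4∈{2}] nothing but 2 survives at r7c4 ⇒ r7c4=2.
Step 34. [r3c1∈{7}] nothing but 7 survives at r3c1, so r3c1=7.
Step 35. [r4c8∈{7}] r4c8 has the single candidate 7. So r4c8=7.
Step 36. [r8c6∈{1}] nothing but 1 survives at r8c6. So r8c6=1.
Step 37. [r2c3∈{4}] r2c3's peers cover all but 4. So r2c3=4.
Step 38. [r1c8∈{4}] only 4 remains possible at r1c8. So r1c8=4.
Step 39. [r3c9∈{9}] r3c9's peers cover all but 9 ⇒ r3c9=9.
Step 40. [r1c7∈{2}] r1c7 is down to just 2, so r1c7=2.
Step 41. [r3c7∈{8}] r3c7 has the single candidate 8, so r3c7=8.
Step 42. [r7c3∈{9}] nothing but 9 survives at r7c3, so r7c3=9.
Step 43. [r7c6∈{3}] r7c6 has the single candidate 3, so r7c6=3.

Answer: 3 8 6 5 1 9 2 4 7 / 9 5 4 8 2 7 1 3 6 / 7 2 1 6 3 4 8 5 9 / 4 1 2 3 6 5 9 7 8 / 8 9 5 4 7 2 6 1 3 / 6 3 7 1 9 8 5 2 4 / 1 6 9 2 4 3 7 8 5 / 5 7 3 9 8 1 4 6 2 / 2 4 8 7 5 6 3 9 1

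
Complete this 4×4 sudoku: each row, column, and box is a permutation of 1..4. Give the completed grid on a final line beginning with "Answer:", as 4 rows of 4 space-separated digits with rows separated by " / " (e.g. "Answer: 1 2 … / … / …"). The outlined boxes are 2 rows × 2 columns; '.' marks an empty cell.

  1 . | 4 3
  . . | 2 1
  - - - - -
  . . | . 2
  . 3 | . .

Step 1. [r3c1∈{4}] r3c1 is down to just 4 ⇒ r3c1=4.
Step 2. [r3c3∈{1,3}] r3c3 is the only open cell in row 3 admitting 3 ⇒ r3c3=3.
Step 3. [r4c1∈{2}] r4c1 is down to just 2. So r4c1=2.
Step 4. [r3c2∈{1}] r3c2 has the single candidate 1, so r3c2=1.
Step 5. [r4c3∈{1}] r4c3 has the single candidate 1, so r4c3=1.
Step 6. [r2c1∈{3}] r2c1's peers cover all but 3 ⇒ r2c1=3.
Step 7. [r4c4∈{4}] r4c4's peers cover all but 4. So r4c4=4.
Step 8. [r2c2∈{4}] r2c2 has the single candidate 4. So r2c2=4.
Step 9. [r1c2∈{2}] r1c2 has the single candidate 2 ⇒ r1c2=2.

Answer: 1 2 4 3 / 3 4 2 1 / 4 1 3 2 / 2 3 1 4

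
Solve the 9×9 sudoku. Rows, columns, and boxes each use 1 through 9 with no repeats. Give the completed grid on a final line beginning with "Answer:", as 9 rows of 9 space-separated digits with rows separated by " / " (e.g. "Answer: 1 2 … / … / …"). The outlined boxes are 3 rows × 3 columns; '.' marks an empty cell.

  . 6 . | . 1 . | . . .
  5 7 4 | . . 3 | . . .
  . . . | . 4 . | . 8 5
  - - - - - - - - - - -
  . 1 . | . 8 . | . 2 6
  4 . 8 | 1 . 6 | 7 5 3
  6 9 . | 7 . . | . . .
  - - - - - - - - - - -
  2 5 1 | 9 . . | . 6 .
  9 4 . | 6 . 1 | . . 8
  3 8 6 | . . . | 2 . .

Step 1. [r3c4∈{2}] only 2 remains possible at r3c4. So r3c4=2.
Step 2. [r6c6∈{2,4,5}] 2 has one home in col 6: r6c6 ⇒ r6c6=2.
Step 3. [r4c7∈{4,9}] across box 6, 9 lands solely at r4c7, so r4c7=9.
Step 4. [r3c6∈{7,9}] row 3 places 7 nowhere but r3c6. So r3c6=7.
Step 5. [r1c6∈{5,8,9}] r1c6 is the only open cell in col 6 admitting 9. So r1c6=9.
Step 6. [r4c4∈{3,4,5}] col 4 places 3 nowhere but r4c4. So r4c4=3.
Step 7. [r9c4∈{4,5}] in col 4, 4 fits only at r9c4. So r9c4=4.
Step 8. [r6c5∈{5}] r6c5's peers cover all but 5, so r6c5=5.
Step 9. [r9c5∈{7}] r9c5 is down to just 7 ⇒ r9c5=7.
Step 10. [r3c7∈{1,3,6}] row 3 places 6 nowhere but r3c7, so r3c7=6.
Step 11. [r2c7∈{1}] r2c7 has the single candidate 1 ⇒ r2c7=1.
Step 12. [r7c9∈{4,7}] 7 has one home in row 7: r7c9 ⇒ r7c9=7.
Step 13. [r8c8∈{3}] r8c8's peers cover all but 3, so r8c8=3.
Step 14. [r6c3∈{3}] r6c3 is down to just 3. So r6c3=3.
Step 15. [r2c9∈{2,9}] across row 2, 2 lands solely at r2c9. So r2c9=2.
Step 16. [r1c9∈{4}] r1c9 has the single candidate 4. So r1c9=4.
Step 17. [r9c9∈{1,9}] r9c9 is the only open cell in col 9 admitting 9, so r9c9=9.
Step 18. [r6c8∈{1,4}] r6c8 is the only open cell in col 8 admitting 4 ⇒ r6c8=4.
Step 19. [r8c3∈{7}] r8c3 is down to just 7. So r8c3=7.
Step 20. [r1c1∈{8}] only 8 remains possible at r1c1, so r1c1=8.
Step 21. [r6c9∈{1}] r6c9's peers cover all but 1, so r6c9=1.
Step 22. [r1c7∈{3}] nothing but 3 survives at r1c7. So r1c7=3.
Step 23. [r4c3∈{5}] nothing but 5 survives at r4c3. So r4c3=5.
Step 24. [r5c5∈{9}] r5c5 has the single candidate 9 ⇒ r5c5=9.
Step 25. [r2c4∈{8}] r2c4 is down to just 8. So r2c4=8.
Step 26. [r4c1∈{7}] r4c1's peers cover all but 7, so r4c1=7.
Step 27. [r1c8∈{7}] r1c8 has the single candidate 7. So r1c8=7.
Step 28. [r9c6∈{5}] nothing but 5 survives at r9c6 ⇒ r9c6=5.
Step 29. [r7c7∈{4}] only 4 remains possible at r7c7, so r7c7=4.
Step 30. [r8c5∈{2}] r8c5's peers cover all but 2. So r8c5=2.
Step 31. [r7c6∈{8}] r7c6's peers cover all but 8, so r7c6=8.
Step 32. [r5c2∈{2}] nothing but 2 survives at r5c2, so r5c2=2.
Step 33. [r1c4∈{5}] only 5 remains possible at r1c4. So r1c4=5.
Step 34. [r3c2∈{3}] r3c2 is down to just 3 ⇒ r3c2=3.
Step 35. [r8c7∈{5}] r8c7 has the single candidate 5, so r8c7=5.
Step 36. [r1c3∈{2}] only 2 remains possible at r1c3, so r1c3=2.
Step 37. [r2c8∈{9}] nothing but 9 survives at r2c8. So r2c8=9.
Step 38. [r6c7∈{8}] only 8 remains possible at r6c7, so r6c7=8.
Step 39. [r3c3∈{9}] nothing but 9 survives at r3c3 ⇒ r3c3=9.
Step 40. [r2c5∈{6}] r2c5 is down to just 6 ⇒ r2c5=6.
Step 41. [r9c8∈{1}] r9c8 is down to just 1. So r9c8=1.
Step 42. [r7c5∈{3}] nothing but 3 survives at r7c5 ⇒ r7c5=3.
Step 43. [r4c6∈{4}] r4c6 is down to just 4. So r4c6=4.
Step 44. [r3c1∈{1}] nothing but 1 survives at r3c1 ⇒ r3c1=1.

Answer: 8 6 2 5 1 9 3 7 4 / 5 7 4 8 6 3 1 9 2 / 1 3 9 2 4 7 6 8 5 / 7 1 5 3 8 4 9 2 6 / 4 2 8 1 9 6 7 5 3 / 6 9 3 7 5 2 8 4 1 / 2 5 1 9 3 8 4 6 7 / 9 4 7 6 2 1 5 3 8 / 3 8 6 4 7 5 2 1 9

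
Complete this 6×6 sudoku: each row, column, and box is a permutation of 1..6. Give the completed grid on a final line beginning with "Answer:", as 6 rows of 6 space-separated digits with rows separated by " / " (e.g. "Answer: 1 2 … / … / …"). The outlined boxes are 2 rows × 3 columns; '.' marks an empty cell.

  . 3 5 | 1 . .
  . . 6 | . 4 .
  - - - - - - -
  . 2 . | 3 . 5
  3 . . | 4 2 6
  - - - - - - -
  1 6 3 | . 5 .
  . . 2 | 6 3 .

Step 1. [r1c6∈{2}] nothing but 2 survives at r1c6 ⇒ r1c6=2.
Step 2. [r6c2∈{4,5}] in col 2, 4 fits only at r6c2 ⇒ r6c2=4.
Step 3. [r4c3∈{1}] r4c3 is down to just 1 ⇒ r4c3=1.
Step 4. [r1c1∈{4}] only 4 remains possible at r1c1, so r1c1=4.
Step 5. [r3c3∈{4}] only 4 remains possible at r3c3, so r3c3=4.
Step 6. [r1c5∈{6}] r1c5 is down to just 6. So r1c5=6.
Step 7. [r2c1∈{2}] nothing but 2 survives at r2c1 ⇒ r2c1=2.
Step 8. [r3c1∈{6}] r3c1 is down to just 6, so r3c1=6.
Step 9. [r6c6∈{1}] nothing but 1 survives at r6c6, so r6c6=1.
Step 10. [r2c2∈{1}] r2c2's peers cover all but 1, so r2c2=1.
Step 11. [r5c6∈{4}] r5c6 has the single candidate 4, so r5c6=4.
Step 12. [r6c1∈{5}] r6c1 is down to just 5 ⇒ r6c1=5.
Step 13. [r2c4∈{5}] r2c4 is down to just 5. So r2c4=5.
Step 14. [r5c4∈{2}] only 2 remains possible at r5c4. So r5c4=2.
Step 15. [r4c2∈{5}] r4c2 is down to just 5 ⇒ r4c2=5.
Step 16. [r3c5∈{1}] r3c5's peers cover all but 1. So r3c5=1.
Step 17. [r2c6∈{3}] r2c6 is down to just 3. So r2c6=3.

Answer: 4 3 5 1 6 2 / 2 1 6 5 4 3 / 6 2 4 3 1 5 / 3 5 1 4 2 6 / 1 6 3 2 5 4 / 5 4 2 6 3 1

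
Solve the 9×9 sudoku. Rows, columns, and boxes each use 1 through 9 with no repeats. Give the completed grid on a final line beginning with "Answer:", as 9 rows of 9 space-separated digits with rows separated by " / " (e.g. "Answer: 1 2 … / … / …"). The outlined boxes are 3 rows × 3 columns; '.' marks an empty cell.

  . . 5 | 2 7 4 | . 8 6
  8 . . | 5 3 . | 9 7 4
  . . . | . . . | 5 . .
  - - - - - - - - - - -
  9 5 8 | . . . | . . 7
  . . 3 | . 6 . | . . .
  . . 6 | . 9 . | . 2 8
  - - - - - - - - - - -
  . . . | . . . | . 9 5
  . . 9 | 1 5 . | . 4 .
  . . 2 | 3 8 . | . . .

Step 1. [r3c5∈{1}] r3c5 is down to just 1. So r3c5=1.
Step 2. [r1c7∈{1,3}] r1c7 is the only open cell in box 3 admitting 1. So r1c7=1.
Step 3. [r2c6∈{6}] r2c6 is down to just 6. So r2c6=6.
Step 4. [r7c4∈{4,6,7}] across col 4, 6 lands solely at r7c4 ⇒ r7c4=6.
Step 5. [r1c1∈{3}] r1c1 is down to just 3. So r1c1=3.
Step 6. [r7c5∈{2,4}] r7c5 is the only open cell in box 8 admitting 4, so r7c5=4.
Step 7. [r5c7∈{4}] only 4 remains possible at r5c7. So r5c7=4.
Step 8. [r6c7∈{3}] only 3 remains possible at r6c7 ⇒ r6c7=3.
Step 9. [r9c9∈{1}] r9c9 is down to just 1. So r9c9=1.
Step 10. [r9c8∈{6}] r9c8 has the single candidate 6 ⇒ r9c8=6.
Step 11. [r9c7∈{7}] r9c7 has the single candidate 7, so r9c7=7.
Step 12. [r3c9∈{2,3}] across box 3, 2 lands solely at r3c9, so r3c9=2.
Step 13. [r7c2∈{1,3,7,8}] across row 7, 3 lands solely at r7c2, so r7c2=3.
Step 14. [r5c1∈{1,2,7}] 2 has one home in col 1: r5c1, so r5c1=2.
Step 15. [r9c2∈{4}] nothing but 4 survives at r9c2 ⇒ r9c2=4.
Step 16. [r6c1∈{1,4,7}] box 4 places 4 nowhere but r6c1. So r6c1=4.
Step 17. [r6c4∈{7}] r6c4 is down to just 7. So r6c4=7.
Step 18. [r5c2∈{1,7}] in row 5, 7 fits only at r5c2 ⇒ r5c2=7.
Step 19. [r3c4∈{8,9}] r3c4 is the only open cell in col 4 admitting 9. So r3c4=9.
Step 20. [r7c1∈{1,7}] 1 has one home in col 1: r7c1 ⇒ r7c1=1.
Step 21. [r7c3∈{7}] r7c3 has the single candidate 7 ⇒ r7c3=7.
Step 22. [r7c6∈{2}] r7c6 is down to just 2, so r7c6=2.
Step 23. [r8c2∈{6,8}] r8c2 is the only open cell in col 2 admitting 8. So r8c2=8.
Step 24. [r5c8∈{1,5}] in col 8, 5 fits only at r5c8 ⇒ r5c8=5.
Step 25. [r5c6∈{1,8}] row 5 places 1 nowhere but r5c6, so r5c6=1.
Step 26. [r8c1∈{6}] r8c1 is down to just 6 ⇒ r8c1=6.
Step 27. [r2c2∈{1,2}] row 2 places 2 nowhere but r2c2, so r2c2=2.
Step 28. [r1c2∈{9}] r1c2's peers cover all but 9. So r1c2=9.
Step 29. [r6c6∈{5}] r6c6's peers cover all but 5. So r6c6=5.
Step 30. [r3c8∈{3}] nothing but 3 survives at r3c8. So r3c8=3.
Step 31. [r6c2∈{1}] nothing but 1 survives at r6c2 ⇒ r6c2=1.
Step 32. [r5c4∈{8}] r5c4's peers cover all but 8 ⇒ r5c4=8.
Step 33. [r8c9∈{3}] nothing but 3 survives at r8c9, so r8c9=3.
Step 34. [r4c5∈{2}] nothing but 2 survives at r4c5 ⇒ r4c5=2.
Step 35. [r4c7∈{6}] only 6 remains possible at r4c7 ⇒ r4c7=6.
Step 36. [r3c6∈{8}] only 8 remains possible at r3c6 ⇒ r3c6=8.
Step 37. [r9c6∈{9}] only 9 remains possible at r9c6 ⇒ r9c6=9.
Step 38. [r3c2∈{6}] r3c2's peers cover all but 6, so r3c2=6.
Step 39. [r4c4∈{4}] r4c4 has the single candidate 4, so r4c4=4.
Step 40. [r4c8∈{1}] r4c8's peers cover all but 1, so r4c8=1.
Step 41. [r8c7∈{2}] r8c7 has the single candidate 2. So r8c7=2.
Step 42. [r8c6∈{7}] r8c6 is down to just 7 ⇒ r8c6=7.
Step 43. [r4c6∈{3}] r4c6 has the single candidate 3. So r4c6=3.
Step 44. [r5c9∈{9}] r5c9's peers cover all but 9. So r5c9=9.
Step 45. [r2c3∈{1}] r2c3 has the single candidate 1 ⇒ r2c3=1.
Step 46. [r7c7∈{8}] r7c7 is down to just 8 ⇒ r7c7=8.
Step 47. [r3c3∈{4}] r3c3's peers cover all but 4. So r3c3=4.
Step 48. [r9c1∈{5}] r9c1 has the single candidate 5 ⇒ r9c1=5.
Step 49. [r3c1∈{7}] r3c1 is down to just 7, so r3c1=7.

Answer: 3 9 5 2 7 4 1 8 6 / 8 2 1 5 3 6 9 7 4 / 7 6 4 9 1 8 5 3 2 / 9 5 8 4 2 3 6 1 7 / 2 7 3 8 6 1 4 5 9 / 4 1 6 7 9 5 3 2 8 / 1 3 7 6 4 2 8 9 5 / 6 8 9 1 5 7 2 4 3 / 5 4 2 3 8 9 7 6 1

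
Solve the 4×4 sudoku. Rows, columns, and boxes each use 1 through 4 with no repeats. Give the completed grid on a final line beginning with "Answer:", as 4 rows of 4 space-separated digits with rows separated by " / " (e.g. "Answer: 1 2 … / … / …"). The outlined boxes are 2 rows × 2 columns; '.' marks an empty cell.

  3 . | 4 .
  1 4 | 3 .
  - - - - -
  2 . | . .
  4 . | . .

Step 1. [r3c3∈{1}] nothing but 1 survives at r3c3, so r3c3=1.
Step 2. [r3c2∈{3}] r3c2 is down to just 3, so r3c2=3.
Step 3. [r2c4∈{2}] nothing but 2 survives at r2c4 ⇒ r2c4=2.
Step 4. [r1c2∈{2}] only 2 remains possible at r1c2. So r1c2=2.
Step 5. [r4c3∈{2}] nothing but 2 survives at r4c3. So r4c3=2.
Step 6. [r4c4∈{3}] r4c4's peers cover all but 3, so r4c4=3.
Step 7. [r3c4∈{4}] r3c4 has the single candidate 4. So r3c4=4.
Step 8. [r4c2∈{1}] r4c2 is down to just 1. So r4c2=1.
Step 9. [r1c4∈{1}] r1c4's peers cover all but 1 ⇒ r1c4=1.

Answer: 3 2 4 1 / 1 4 3 2 / 2 3 1 4 / 4 1 2 3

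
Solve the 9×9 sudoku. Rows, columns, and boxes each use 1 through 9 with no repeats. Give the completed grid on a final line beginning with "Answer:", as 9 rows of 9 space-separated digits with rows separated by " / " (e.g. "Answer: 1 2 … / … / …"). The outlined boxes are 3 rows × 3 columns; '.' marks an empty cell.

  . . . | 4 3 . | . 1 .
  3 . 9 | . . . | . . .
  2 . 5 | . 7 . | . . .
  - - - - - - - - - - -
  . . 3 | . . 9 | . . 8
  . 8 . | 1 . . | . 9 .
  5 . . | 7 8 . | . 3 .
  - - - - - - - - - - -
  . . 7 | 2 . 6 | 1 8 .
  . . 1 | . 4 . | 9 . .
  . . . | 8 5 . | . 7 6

Step 1. [r6c2∈{1,2,4,6,9}] row 6 places 9 nowhere but r6c2. So r6c2=9.
Step 2. [r5c6∈{2,3,4,5}] r5c6 is the only open cell in row 5 admitting 3 ⇒ r5c6=3.
Step 3. [r2c5∈{1,2,6}] across col 5, 1 lands solely at r2c5, so r2c5=1.
Step 4. [r6c6∈{2,4}] col 6 places 4 nowhere but r6c6 ⇒ r6c6=4.
Step 5. [r4c4∈{5,6}] r4c4 is the only open cell in box 5 admitting 5, so r4c4=5.
Step 6. [r2c4∈{6}] nothing but 6 survives at r2c4, so r2c4=6.
Step 7. [r1c9∈{2,5,7,9}] 9 has one home in row 1: r1c9, so r1c9=9.
Step 8. [r4c1∈{1,4,6,7}] 1 has one home in col 1: r4c1. So r4c1=1.
Step 9. [r1c3∈{6,8}] col 3 places 8 nowhere but r1c3, so r1c3=8.
Step 10. [r8c4∈{3}] r8c4 is down to just 3, so r8c4=3.
Step 11. [r3c6∈{8}] r3c6 has the single candidate 8. So r3c6=8.
Step 12. [r2c7∈{2,4,5,7,8}] in row 2, 8 fits only at r2c7, so r2c7=8.
Step 13. [r3c2∈{1,4,6}] in row 3, 1 fits only at r3c2 ⇒ r3c2=1.
Step 14. [r2c2∈{4,7}] box 1 places 4 nowhere but r2c2. So r2c2=4.
Step 15. [r2c9∈{2,5,7}] row 2 places 7 nowhere but r2c9 ⇒ r2c9=7.
Step 16. [r9c1∈{4,9}] r9c1 is the only open cell in row 9 admitting 9. So r9c1=9.
Step 17. [r7c1∈{4}] only 4 remains possible at r7c1. So r7c1=4.
Step 18. [r9c3∈{2}] r9c3 is down to just 2, so r9c3=2.
Step 19. [r4c2∈{2,6,7}] col 2 places 2 nowhere but r4c2, so r4c2=2.
Step 20. [r9c7∈{3,4}] across row 9, 4 lands solely at r9c7 ⇒ r9c7=4.
Step 21. [r7c9∈{3,5}] 3 has one home in box 9: r7c9 ⇒ r7c9=3.
Step 22. [r5c1∈{6,7}] in box 4, 7 fits only at r5c1. So r5c1=7.
Step 23. [r1c1∈{6}] r1c1 has the single candidate 6 ⇒ r1c1=6.
Step 24. [r5c5∈{2,6}] r5c5 is the only open cell in col 5 admitting 2, so r5c5=2.
Step 25. [r4c8∈{4,6}] row 4 places 4 nowhere but r4c8 ⇒ r4c8=4.
Step 26. [r6c3∈{6}] only 6 remains possible at r6c3, so r6c3=6.
Step 27. [r5c7∈{5,6}] row 5 places 6 nowhere but r5c7, so r5c7=6.
Step 28. [r1c7∈{2,5}] in col 7, 5 fits only at r1c7. So r1c7=5.
Step 29. [r8c8∈{2,5}] across col 8, 5 lands solely at r8c8 ⇒ r8c8=5.
Step 30. [r6c9∈{1,2}] across row 6, 1 lands solely at r6c9, so r6c9=1.
Step 31. [r2c6∈{2,5}] in row 2, 5 fits only at r2c6 ⇒ r2c6=5.
Step 32. [r3c8∈{6}] only 6 remains possible at r3c8. So r3c8=6.
Step 33. [r4c5∈{6}] nothing but 6 survives at r4c5 ⇒ r4c5=6.
Step 34. [r1c6∈{2}] r1c6's peers cover all but 2. So r1c6=2.
Step 35. [r6c7∈{2}] nothing but 2 survives at r6c7, so r6c7=2.
Step 36. [r5c9∈{5}] only 5 remains possible at r5c9, so r5c9=5.
Step 37. [r9c6∈{1}] r9c6 has the single candidate 1 ⇒ r9c6=1.
Step 38. [r3c7∈{3}] r3c7's peers cover all but 3, so r3c7=3.
Step 39. [r8c9∈{2}] only 2 remains possible at r8c9. So r8c9=2.
Step 40. [r8c1∈{8}] r8c1 is down to just 8 ⇒ r8c1=8.
Step 41. [r3c4∈{9}] only 9 remains possible at r3c4. So r3c4=9.
Step 42. [r8c6∈{7}] r8c6 is down to just 7, so r8c6=7.
Step 43. [r3c9∈{4}] r3c9 has the single candidate 4, so r3c9=4.
Step 44. [r4c7∈{7}] r4c7 is down to just 7 ⇒ r4c7=7.
Step 45. [r8c2∈{6}] r8c2 has the single candidate 6. So r8c2=6.
Step 46. [r7c5∈{9}] r7c5's peers cover all but 9, so r7c5=9.
Step 47. [r5c3∈{4}] only 4 remains possible at r5c3. So r5c3=4.
Step 48. [r9c2∈{3}] nothing but 3 survives at r9c2. So r9c2=3.
Step 49. [r7c2∈{5}] r7c2 has the single candidate 5, so r7c2=5.
Step 50. [r2c8∈{2}] only 2 remains possible at r2c8 ⇒ r2c8=2.
Step 51. [r1c2∈{7}] nothing but 7 survives at r1c2, so r1c2=7.

Answer: 6 7 8 4 3 2 5 1 9 / 3 4 9 6 1 5 8 2 7 / 2 1 5 9 7 8 3 6 4 / 1 2 3 5 6 9 7 4 8 / 7 8 4 1 2 3 6 9 5 / 5 9 6 7 8 4 2 3 1 / 4 5 7 2 9 6 1 8 3 / 8 6 1 3 4 7 9 5 2 / 9 3 2 8 5 1 4 7 6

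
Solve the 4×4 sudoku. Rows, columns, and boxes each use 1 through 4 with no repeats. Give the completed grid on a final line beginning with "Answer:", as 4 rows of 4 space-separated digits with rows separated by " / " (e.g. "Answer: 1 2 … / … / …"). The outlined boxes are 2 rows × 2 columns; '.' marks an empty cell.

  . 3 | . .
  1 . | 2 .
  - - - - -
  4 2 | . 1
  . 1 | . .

Step 1. [r1c4∈{4}] only 4 remains possible at r1c4 ⇒ r1c4=4.
Step 2. [r3c3∈{3}] nothing but 3 survives at r3c3, so r3c3=3.
Step 3. [r4c3∈{4}] r4c3 is down to just 4, so r4c3=4.
Step 4. [r2c4∈{3}] r2c4 is down to just 3, so r2c4=3.
Step 5. [r4c4∈{2}] nothing but 2 survives at r4c4 ⇒ r4c4=2.
Step 6. [r1c1∈{2}] r1c1 has the single candidate 2, so r1c1=2.
Step 7. [r2c2∈{4}] nothing but 4 survives at r2c2, so r2c2=4.
Step 8. [r4c1∈{3}] r4c1's peers cover all but 3. So r4c1=3.
Step 9. [r1c3∈{1}] only 1 remains possible at r1c3, so r1c3=1.

Answer: 2 3 1 4 / 1 4 2 3 / 4 2 3 1 / 3 1 4 2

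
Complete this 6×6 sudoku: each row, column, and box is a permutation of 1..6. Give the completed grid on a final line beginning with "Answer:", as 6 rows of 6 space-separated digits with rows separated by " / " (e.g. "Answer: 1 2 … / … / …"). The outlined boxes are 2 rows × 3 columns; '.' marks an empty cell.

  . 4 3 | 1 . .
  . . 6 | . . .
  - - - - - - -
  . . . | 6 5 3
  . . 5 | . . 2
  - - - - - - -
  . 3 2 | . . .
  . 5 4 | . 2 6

Step 1. [r2c4∈{2,3,4,5}] r2c4 is the only open cell in col 4 admitting 2. So r2c4=2.
Step 2. [r3c3∈{1}] only 1 remains possible at r3c3 ⇒ r3c3=1.
Step 3. [r5c6∈{1,4,5}] in col 6, 1 fits only at r5c6, so r5c6=1.
Step 4. [r5c5∈{4}] nothing but 4 survives at r5c5. So r5c5=4.
Step 5. [r1c6∈{5}] r1c6 is down to just 5 ⇒ r1c6=5.
Step 6. [r3c1∈{2,4}] r3c1 is the only open cell in row 3 admitting 4 ⇒ r3c1=4.
Step 7. [r5c1∈{6}] r5c1's peers cover all but 6, so r5c1=6.
Step 8. [r2c2∈{1}] r2c2 has the single candidate 1. So r2c2=1.
Step 9. [r6c4∈{3}] r6c4 has the single candidate 3. So r6c4=3.
Step 10. [r2c6∈{4}] only 4 remains possible at r2c6. So r2c6=4.
Step 11. [r6c1∈{1}] only 1 remains possible at r6c1, so r6c1=1.
Step 12. [r4c2∈{6}] r4c2 has the single candidate 6, so r4c2=6.
Step 13. [r3c2∈{2}] r3c2's peers cover all but 2. So r3c2=2.
Step 14. [r1c5∈{6}] r1c5's peers cover all but 6, so r1c5=6.
Step 15. [r5c4∈{5}] nothing but 5 survives at r5c4, so r5c4=5.
Step 16. [r2c1∈{5}] only 5 remains possible at r2c1 ⇒ r2c1=5.
Step 17. [r4c5∈{1}] only 1 remains possible at r4c5 ⇒ r4c5=1.
Step 18. [r4c4∈{4}] r4c4's peers cover all but 4, so r4c4=4.
Step 19. [r1c1∈{2}] r1c1 has the single candidate 2 ⇒ r1c1=2.
Step 20. [r4c1∈{3}] only 3 remains possible at r4c1. So r4c1=3.
Step 21. [r2c5∈{3}] nothing but 3 survives at r2c5 ⇒ r2c5=3.

Answer: 2 4 3 1 6 5 / 5 1 6 2 3 4 / 4 2 1 6 5 3 / 3 6 5 4 1 2 / 6 3 2 5 4 1 / 1 5 4 3 2 6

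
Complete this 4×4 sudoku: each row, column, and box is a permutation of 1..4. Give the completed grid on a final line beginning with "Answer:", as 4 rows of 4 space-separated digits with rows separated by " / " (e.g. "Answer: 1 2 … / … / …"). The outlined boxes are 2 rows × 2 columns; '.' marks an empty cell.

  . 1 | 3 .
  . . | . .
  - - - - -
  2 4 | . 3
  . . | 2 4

Step 1. [r2c3∈{1,4}] r2c3 is the only open cell in col 3 admitting 4 ⇒ r2c3=4.
Step 2. [r4c2∈{3}] r4c2 is down to just 3, so r4c2=3.
Step 3. [r2c2∈{2}] r2c2 has the single candidate 2 ⇒ r2c2=2.
Step 4. [r2c4∈{1}] only 1 remains possible at r2c4. So r2c4=1.
Step 5. [r3c3∈{1}] r3c3's peers cover all but 1, so r3c3=1.
Step 6. [r2c1∈{3}] r2c1 is down to just 3, so r2c1=3.
Step 7. [r1c4∈{2}] r1c4 has the single candidate 2 ⇒ r1c4=2.
Step 8. [r1c1∈{4}] only 4 remains possible at r1c1, so r1c1=4.
Step 9. [r4c1∈{1}] only 1 remains possible at r4c1. So r4c1=1.

Answer: 4 1 3 2 / 3 2 4 1 / 2 4 1 3 / 1 3 2 4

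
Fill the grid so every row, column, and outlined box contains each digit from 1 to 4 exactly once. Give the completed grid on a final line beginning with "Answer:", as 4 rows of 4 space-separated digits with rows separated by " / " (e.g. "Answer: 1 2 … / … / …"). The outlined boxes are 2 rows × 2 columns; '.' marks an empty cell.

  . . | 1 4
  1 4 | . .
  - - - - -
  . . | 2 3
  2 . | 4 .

Step 1. [r4c2∈{1,3}] across row 4, 3 lands solely at r4c2, so r4c2=3.
Step 2. [r1c1∈{3}] r1c1 has the single candidate 3 ⇒ r1c1=3.
Step 3. [r2c3∈{3}] nothing but 3 survives at r2c3, so r2c3=3.
Step 4. [r3c2∈{1}] nothing but 1 survives at r3c2. So r3c2=1.
Step 5. [r2c4∈{2}] r2c4 is down to just 2, so r2c4=2.
Step 6. [r1c2∈{2}] r1c2 is down to just 2. So r1c2=2.
Step 7. [r3c1∈{4}] r3c1's peers cover all but 4 ⇒ r3c1=4.
Step 8. [r4c4∈{1}] nothing but 1 survives at r4c4. So r4c4=1.

Answer: 3 2 1 4 / 1 4 3 2 / 4 1 2 3 / 2 3 4 1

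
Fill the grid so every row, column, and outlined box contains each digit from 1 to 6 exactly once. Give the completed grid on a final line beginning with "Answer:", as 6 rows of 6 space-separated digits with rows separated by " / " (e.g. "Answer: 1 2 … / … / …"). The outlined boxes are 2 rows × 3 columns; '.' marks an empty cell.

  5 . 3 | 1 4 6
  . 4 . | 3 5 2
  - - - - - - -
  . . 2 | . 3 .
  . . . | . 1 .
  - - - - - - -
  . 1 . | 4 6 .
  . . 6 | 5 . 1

Step 1. [r4c3∈{4,5}] r4c3 is the only open cell in col 3 admitting 4 ⇒ r4c3=4.
Step 2. [r5c1∈{2,3}] in row 5, 2 fits only at r5c1. So r5c1=2.
Step 3. [r2c1∈{1,6}] 6 has one home in row 2: r2c1. So r2c1=6.
Step 4. [r4c1∈{3}] nothing but 3 survives at r4c1, so r4c1=3.
Step 5. [r3c4∈{6}] r3c4 is down to just 6. So r3c4=6.
Step 6. [r3c2∈{5}] nothing but 5 survives at r3c2. So r3c2=5.
Step 7. [r3c1∈{1}] r3c1 is down to just 1, so r3c1=1.
Step 8. [r5c6∈{3}] r5c6 is down to just 3, so r5c6=3.
Step 9. [r4c6∈{5}] nothing but 5 survives at r4c6. So r4c6=5.
Step 10. [r5c3∈{5}] only 5 remains possible at r5c3 ⇒ r5c3=5.
Step 11. [r6c5∈{2}] r6c5 has the single candidate 2 ⇒ r6c5=2.
Step 12. [r6c2∈{3}] r6c2's peers cover all but 3. So r6c2=3.
Step 13. [r4c4∈{2}] r4c4 has the single candidate 2 ⇒ r4c4=2.
Step 14. [r3c6∈{4}] r3c6 has the single candidate 4. So r3c6=4.
Step 15. [r1c2∈{2}] only 2 remains possible at r1c2. So r1c2=2.
Step 16. [r6c1∈{4}] r6c1 has the single candidate 4. So r6c1=4.
Step 17. [r4c2∈{6}] r4c2's peers cover all but 6 ⇒ r4c2=6.
Step 18. [r2c3∈{1}] r2c3 has the single candidate 1 ⇒ r2c3=1.

Answer: 5 2 3 1 4 6 / 6 4 1 3 5 2 / 1 5 2 6 3 4 / 3 6 4 2 1 5 / 2 1 5 4 6 3 / 4 3 6 5 2 1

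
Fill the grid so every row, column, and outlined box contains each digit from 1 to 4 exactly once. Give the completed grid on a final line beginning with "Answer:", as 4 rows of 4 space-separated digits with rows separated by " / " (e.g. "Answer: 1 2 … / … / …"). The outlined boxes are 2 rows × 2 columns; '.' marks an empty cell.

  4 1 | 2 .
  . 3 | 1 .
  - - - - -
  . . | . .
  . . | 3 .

Step 1. [r3c3∈{4}] only 4 remains possible at r3c3. So r3c3=4.
Step 2. [r3c2∈{2}] r3c2's peers cover all but 2, so r3c2=2.
Step 3. [r3c4∈{1}] r3c4 is down to just 1, so r3c4=1.
Step 4. [r4c1∈{1}] only 1 remains possible at r4c1, so r4c1=1.
Step 5. [r4c2∈{4}] nothing but 4 survives at r4c2, so r4c2=4.
Step 6. [r2c1∈{2}] nothing but 2 survives at r2c1 ⇒ r2c1=2.
Step 7. [r2c4∈{4}] r2c4's peers cover all but 4. So r2c4=4.
Step 8. [r4c4∈{2}] only 2 remains possible at r4c4. So r4c4=2.
Step 9. [r1c4∈{3}] r1c4 has the single candidate 3. So r1c4=3.
Step 10. [r3c1∈{3}] r3c1 has the single candidate 3, so r3c1=3.

Answer: 4 1 2 3 / 2 3 1 4 / 3 2 4 1 / 1 4 3 2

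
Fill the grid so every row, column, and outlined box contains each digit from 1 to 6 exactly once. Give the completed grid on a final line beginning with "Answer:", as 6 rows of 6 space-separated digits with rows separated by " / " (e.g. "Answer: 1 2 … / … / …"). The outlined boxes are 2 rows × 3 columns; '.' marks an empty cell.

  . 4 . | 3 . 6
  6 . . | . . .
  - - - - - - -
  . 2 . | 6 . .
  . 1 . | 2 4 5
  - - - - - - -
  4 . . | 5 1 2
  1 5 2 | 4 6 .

Step 1. [r3c5∈{3}] nothing but 3 survives at r3c5. So r3c5=3.
Step 2. [r2c4∈{1}] nothing but 1 survives at r2c4 ⇒ r2c4=1.
Step 3. [r2c2∈{3}] r2c2 has the single candidate 3 ⇒ r2c2=3.
Step 4. [r2c3∈{5}] r2c3's peers cover all but 5, so r2c3=5.
Step 5. [r4c3∈{3,6}] 6 has one home in row 4: r4c3 ⇒ r4c3=6.
Step 6. [r1c5∈{2,5}] row 1 places 5 nowhere but r1c5. So r1c5=5.
Step 7. [r5c3∈{3}] r5c3 has the single candidate 3. So r5c3=3.
Step 8. [r2c5∈{2}] r2c5 is down to just 2. So r2c5=2.
Step 9. [r6c6∈{3}] r6c6 is down to just 3. So r6c6=3.
Step 10. [r1c1∈{2}] only 2 remains possible at r1c1, so r1c1=2.
Step 11. [r3c6∈{1}] r3c6's peers cover all but 1, so r3c6=1.
Step 12. [r4c1∈{3}] only 3 remains possible at r4c1 ⇒ r4c1=3.
Step 13. [r1c3∈{1}] nothing but 1 survives at r1c3, so r1c3=1.
Step 14. [r2c6∈{4}] nothing but 4 survives at r2c6. So r2c6=4.
Step 15. [r3c1∈{5}] r3c1 has the single candidate 5. So r3c1=5.
Step 16. [r3c3∈{4}] nothing but 4 survives at r3c3, so r3c3=4.
Step 17. [r5c2∈{6}] nothing but 6 survives at r5c2, so r5c2=6.

Answer: 2 4 1 3 5 6 / 6 3 5 1 2 4 / 5 2 4 6 3 1 / 3 1 6 2 4 5 / 4 6 3 5 1 2 / 1 5 2 4 6 3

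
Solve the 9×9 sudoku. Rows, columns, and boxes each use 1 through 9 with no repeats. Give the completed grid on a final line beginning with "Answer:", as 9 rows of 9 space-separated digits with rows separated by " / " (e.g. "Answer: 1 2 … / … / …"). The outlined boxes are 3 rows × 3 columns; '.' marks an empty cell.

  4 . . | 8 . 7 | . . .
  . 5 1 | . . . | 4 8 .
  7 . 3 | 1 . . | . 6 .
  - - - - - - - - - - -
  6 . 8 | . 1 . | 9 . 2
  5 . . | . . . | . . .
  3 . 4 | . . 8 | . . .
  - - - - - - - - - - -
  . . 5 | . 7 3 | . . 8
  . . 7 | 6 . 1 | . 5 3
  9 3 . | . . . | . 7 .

Step 1. [r8c5∈{2,4,8,9}] in row 8, 9 fits only at r8c5, so r8c5=9.
Step 2. [r6c8∈{1}] r6c8's peers cover all but 1, so r6c8=1.
Step 3. [r2c1∈{2}] r2c1 has the single candidate 2. So r2c1=2.
Step 4. [r8c7∈{2}] r8c7 is down to just 2. So r8c7=2.
Step 5. [r3c7∈{5}] r3c7's peers cover all but 5 ⇒ r3c7=5.
Step 6. [r3c9∈{9}] r3c9 is down to just 9, so r3c9=9.
Step 7. [r1c5∈{2,3,5,6}] row 1 places 5 nowhere but r1c5. So r1c5=5.
Step 8. [r5c2∈{1,2,7,9}] across row 5, 1 lands solely at r5c2. So r5c2=1.
Step 9. [r6c9∈{5,6,7}] across col 9, 5 lands solely at r6c9 ⇒ r6c9=5.
Step 10. [r5c7∈{3,6,7,8}] 8 has one home in row 5: r5c7 ⇒ r5c7=8.
Step 11. [r6c7∈{6,7}] r6c7 is the only open cell in col 7 admitting 7. So r6c7=7.
Step 12. [r5c4∈{2,3,4,7,9}] r5c4 is the only open cell in row 5 admitting 7 ⇒ r5c4=7.
Step 13. [r5c9∈{4,6}] box 6 places 6 nowhere but r5c9 ⇒ r5c9=6.
Step 14. [r9c9∈{1,4}] r9c9 is the only open cell in col 9 admitting 4 ⇒ r9c9=4.
Step 15. [r9c7∈{1,6}] row 9 places 1 nowhere but r9c7, so r9c7=1.
Step 16. [r9c3∈{2,6}] across row 9, 6 lands solely at r9c3 ⇒ r9c3=6.
Step 17. [r5c3∈{2,9}] 2 has one home in col 3: r5c3, so r5c3=2.
Step 18. [r7c4∈{2,4}] 4 has one home in box 8: r7c4 ⇒ r7c4=4.
Step 19. [r5c6∈{4,9}] r5c6 is the only open cell in row 5 admitting 9 ⇒ r5c6=9.
Step 20. [r6c4∈{2}] nothing but 2 survives at r6c4, so r6c4=2.
Step 21. [r9c4∈{5}] r9c4's peers cover all but 5. So r9c4=5.
Step 22. [r4c4∈{3}] r4c4 is down to just 3. So r4c4=3.
Step 23. [r5c5∈{4}] r5c5 has the single candidate 4, so r5c5=4.
Step 24. [r9c6∈{2}] nothing but 2 survives at r9c6 ⇒ r9c6=2.
Step 25. [r2c6∈{6}] r2c6 has the single candidate 6 ⇒ r2c6=6.
Step 26. [r1c7∈{3}] r1c7 has the single candidate 3, so r1c7=3.
Step 27. [r1c2∈{6,9}] row 1 places 6 nowhere but r1c2 ⇒ r1c2=6.
Step 28. [r8c2∈{4,8}] r8c2 is the only open cell in row 8 admitting 4 ⇒ r8c2=4.
Step 29. [r2c5∈{3}] nothing but 3 survives at r2c5. So r2c5=3.
Step 30. [r7c1∈{1}] r7c1's peers cover all but 1 ⇒ r7c1=1.
Step 31. [r5c8∈{3}] r5c8 has the single candidate 3 ⇒ r5c8=3.
Step 32. [r4c2∈{7}] nothing but 7 survives at r4c2. So r4c2=7.
Step 33. [r4c6∈{5}] r4c6's peers cover all but 5. So r4c6=5.
Step 34. [r8c1∈{8}] nothing but 8 survives at r8c1 ⇒ r8c1=8.
Step 35. [r9c5∈{8}] nothing but 8 survives at r9c5. So r9c5=8.
Step 36. [r1c3∈{9}] nothing but 9 survives at r1c3, so r1c3=9.
Step 37. [r2c4∈{9}] r2c4 is down to just 9, so r2c4=9.
Step 38. [r4c8∈{4}] r4c8's peers cover all but 4, so r4c8=4.
Step 39. [r7c7∈{6}] nothing but 6 survives at r7c7 ⇒ r7c7=6.
Step 40. [r3c6∈{4}] r3c6 has the single candidate 4, so r3c6=4.
Step 41. [r2c9∈{7}] r2c9 is down to just 7. So r2c9=7.
Step 42. [r6c5∈{6}] r6c5's peers cover all but 6 ⇒ r6c5=6.
Step 43. [r3c5∈{2}] r3c5 has the single candidate 2. So r3c5=2.
Step 44. [r7c2∈{2}] r7c2 is down to just 2, so r7c2=2.
Step 45. [r1c9∈{1}] nothing but 1 survives at r1c9 ⇒ r1c9=1.
Step 46. [r6c2∈{9}] r6c2 is down to just 9 ⇒ r6c2=9.
Step 47. [r3c2∈{8}] r3c2 is down to just 8 ⇒ r3c2=8.
Step 48. [r1c8∈{2}] r1c8's peers cover all but 2. So r1c8=2.
Step 49. [r7c8∈{9}] only 9 remains possible at r7c8 ⇒ r7c8=9.

Answer: 4 6 9 8 5 7 3 2 1 / 2 5 1 9 3 6 4 8 7 / 7 8 3 1 2 4 5 6 9 / 6 7 8 3 1 5 9 4 2 / 5 1 2 7 4 9 8 3 6 / 3 9 4 2 6 8 7 1 5 / 1 2 5 4 7 3 6 9 8 / 8 4 7 6 9 1 2 5 3 / 9 3 6 5 8 2 1 7 4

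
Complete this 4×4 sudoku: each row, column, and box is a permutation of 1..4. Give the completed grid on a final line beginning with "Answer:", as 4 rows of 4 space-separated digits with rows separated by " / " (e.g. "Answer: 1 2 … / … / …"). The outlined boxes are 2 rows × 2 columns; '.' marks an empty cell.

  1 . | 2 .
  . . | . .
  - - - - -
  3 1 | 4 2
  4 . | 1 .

Step 1. [r2c3∈{3}] nothing but 3 survives at r2c3 ⇒ r2c3=3.
Step 2. [r1c4∈{4}] r1c4 has the single candidate 4. So r1c4=4.
Step 3. [r2c2∈{2,4}] across row 2, 4 lands solely at r2c2, so r2c2=4.
Step 4. [r2c4∈{1}] r2c4 has the single candidate 1, so r2c4=1.
Step 5. [r2c1∈{2}] r2c1 is down to just 2. So r2c1=2.
Step 6. [r4c4∈{3}] nothing but 3 survives at r4c4 ⇒ r4c4=3.
Step 7. [r1c2∈{3}] r1c2 is down to just 3. So r1c2=3.
Step 8. [r4c2∈{2}] nothing but 2 survives at r4c2 ⇒ r4c2=2.

Answer: 1 3 2 4 / 2 4 3 1 / 3 1 4 2 / 4 2 1 3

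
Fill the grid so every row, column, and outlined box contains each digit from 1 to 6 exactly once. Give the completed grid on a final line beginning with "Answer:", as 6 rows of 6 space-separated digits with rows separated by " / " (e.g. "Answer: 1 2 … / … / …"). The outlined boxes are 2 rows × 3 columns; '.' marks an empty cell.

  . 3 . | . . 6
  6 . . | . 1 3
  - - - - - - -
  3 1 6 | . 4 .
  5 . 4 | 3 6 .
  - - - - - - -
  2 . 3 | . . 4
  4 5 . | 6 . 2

Step 1. [r1c5∈{2,5}] across col 5, 2 lands solely at r1c5 ⇒ r1c5=2.
Step 2. [r2c3∈{2,5}] in col 3, 2 fits only at r2c3, so r2c3=2.
Step 3. [r2c4∈{4,5}] 5 has one home in row 2: r2c4. So r2c4=5.
Step 4. [r1c3∈{1,5}] 5 has one home in row 1: r1c3 ⇒ r1c3=5.
Step 5. [r1c4∈{4}] r1c4's peers cover all but 4. So r1c4=4.
Step 6. [r6c5∈{3}] r6c5's peers cover all but 3. So r6c5=3.
Step 7. [r5c2∈{6}] r5c2 is down to just 6, so r5c2=6.
Step 8. [r2c2∈{4}] only 4 remains possible at r2c2, so r2c2=4.
Step 9. [r5c5∈{5}] only 5 remains possible at r5c5 ⇒ r5c5=5.
Step 10. [r4c2∈{2}] r4c2 is down to just 2 ⇒ r4c2=2.
Step 11. [r4c6∈{1}] nothing but 1 survives at r4c6, so r4c6=1.
Step 12. [r3c4∈{2}] nothing but 2 survives at r3c4, so r3c4=2.
Step 13. [r6c3∈{1}] r6c3 has the single candidate 1. So r6c3=1.
Step 14. [r3c6∈{5}] r3c6 has the single candidate 5. So r3c6=5.
Step 15. [r1c1∈{1}] only 1 remains possible at r1c1, so r1c1=1.
Step 16. [r5c4∈{1}] r5c4 is down to just 1. So r5c4=1.

Answer: 1 3 5 4 2 6 / 6 4 2 5 1 3 / 3 1 6 2 4 5 / 5 2 4 3 6 1 / 2 6 3 1 5 4 / 4 5 1 6 3 2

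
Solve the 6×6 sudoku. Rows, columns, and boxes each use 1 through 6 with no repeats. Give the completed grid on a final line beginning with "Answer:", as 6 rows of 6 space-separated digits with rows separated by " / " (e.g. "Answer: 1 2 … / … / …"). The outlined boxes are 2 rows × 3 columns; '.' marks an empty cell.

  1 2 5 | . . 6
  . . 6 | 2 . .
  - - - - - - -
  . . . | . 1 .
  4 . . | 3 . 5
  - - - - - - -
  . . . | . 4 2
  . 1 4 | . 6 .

Step 1. [r2c1∈{3}] r2c1's peers cover all but 3, so r2c1=3.
Step 2. [r3c4∈{4,6}] across col 4, 6 lands solely at r3c4. So r3c4=6.
Step 3. [r6c4∈{5}] r6c4's peers cover all but 5, so r6c4=5.
Step 4. [r5c1∈{5,6}] 6 has one home in col 1: r5c1, so r5c1=6.
Step 5. [r5c2∈{3,5}] row 5 places 5 nowhere but r5c2. So r5c2=5.
Step 6. [r1c4∈{4}] r1c4 is down to just 4, so r1c4=4.
Step 7. [r3c1∈{2,5}] along col 3, every 2-candidate lies inside box 3, so r3c1≠2.
Step 8. [r3c3∈{2,3}] row 3 places 2 nowhere but r3c3. So r3c3=2.
Step 9. [r3c2∈{3}] r3c2 has the single candidate 3. So r3c2=3.
Step 10. [r4c2∈{6}] only 6 remains possible at r4c2. So r4c2=6.
Step 11. [r1c5∈{3}] nothing but 3 survives at r1c5, so r1c5=3.
Step 12. [r4c5∈{2}] r4c5's peers cover all but 2. So r4c5=2.
Step 13. [r5c4∈{1}] r5c4 is down to just 1. So r5c4=1.
Step 14. [r4c3∈{1}] nothing but 1 survives at r4c3, so r4c3=1.
Step 15. [r5c3∈{3}] r5c3 is down to just 3. So r5c3=3.
Step 16. [r3c6∈{4}] r3c6's peers cover all but 4 ⇒ r3c6=4.
Step 17. [r2c5∈{5}] r2c5 has the single candidate 5 ⇒ r2c5=5.
Step 18. [r6c6∈{3}] r6c6's peers cover all but 3, so r6c6=3.
Step 19. [r2c2∈{4}] only 4 remains possible at r2c2. So r2c2=4.
Step 20. [r3c1∈{5}] r3c1's peers cover all but 5 ⇒ r3c1=5.
Step 21. [r6c1∈{2}] only 2 remains possible at r6c1. So r6c1=2.
Step 22. [r2c6∈{1}] r2c6's peers cover all but 1, so r2c6=1.

Answer: 1 2 5 4 3 6 / 3 4 6 2 5 1 / 5 3 2 6 1 4 / 4 6 1 3 2 5 / 6 5 3 1 4 2 / 2 1 4 5 6 3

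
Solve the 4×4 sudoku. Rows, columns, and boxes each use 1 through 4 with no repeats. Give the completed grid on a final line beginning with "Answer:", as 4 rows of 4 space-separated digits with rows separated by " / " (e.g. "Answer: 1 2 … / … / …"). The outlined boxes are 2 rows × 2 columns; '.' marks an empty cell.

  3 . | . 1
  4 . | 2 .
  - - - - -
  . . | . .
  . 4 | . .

Step 1. [r3c2∈{1,2,3}] across col 2, 3 lands solely at r3c2, so r3c2=3.
Step 2. [r3c4∈{2,4}] 4 has one home in col 4: r3c4, so r3c4=4.
Step 3. [r3c1∈{1,2}] across row 3, 2 lands solely at r3c1, so r3c1=2.
Step 4. [r4c3∈{1,3}] r4c3 is the only open cell in col 3 admitting 3, so r4c3=3.
Step 5. [r4c1∈{1}] r4c1 has the single candidate 1. So r4c1=1.
Step 6. [r3c3∈{1}] nothing but 1 survives at r3c3. So r3c3=1.
Step 7. [r2c2∈{1}] r2c2 has the single candidate 1, so r2c2=1.
Step 8. [r2c4∈{3}] r2c4 is down to just 3 ⇒ r2c4=3.
Step 9. [r4c4∈{2}] r4c4 is down to just 2, so r4c4=2.
Step 10. [r1c3∈{4}] r1c3 has the single candidate 4 ⇒ r1c3=4.
Step 11. [r1c2∈{2}] r1c2 is down to just 2, so r1c2=2.

Answer: 3 2 4 1 / 4 1 2 3 / 2 3 1 4 / 1 4 3 2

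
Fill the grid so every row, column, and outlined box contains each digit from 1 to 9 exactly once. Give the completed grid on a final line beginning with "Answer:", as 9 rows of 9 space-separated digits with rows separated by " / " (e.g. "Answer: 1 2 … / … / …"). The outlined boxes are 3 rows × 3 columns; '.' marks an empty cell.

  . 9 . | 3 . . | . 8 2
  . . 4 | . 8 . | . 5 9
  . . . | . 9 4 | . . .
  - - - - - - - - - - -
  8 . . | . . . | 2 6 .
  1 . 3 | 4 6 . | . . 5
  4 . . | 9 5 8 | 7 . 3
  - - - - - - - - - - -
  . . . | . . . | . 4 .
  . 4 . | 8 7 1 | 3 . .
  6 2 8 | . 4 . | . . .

Step 1. [r5c2∈{7}] nothing but 7 survives at r5c2. So r5c2=7.
Step 2. [r9c6∈{3,5,9}] row 9 places 3 nowhere but r9c6 ⇒ r9c6=3.
Step 3. [r7c6∈{2,5,6,9}] r7c6 is the only open cell in col 6 admitting 9 ⇒ r7c6=9.
Step 4. [r7c4∈{2,5,6}] 6 has one home in box 8: r7c4, so r7c4=6.
Step 5. [r1c6∈{5,6,7}] across col 6, 5 lands solely at r1c6. So r1c6=5.
Step 6. [r1c5∈{1}] only 1 remains possible at r1c5, so r1c5=1.
Step 7. [r1c1∈{7}] only 7 remains possible at r1c1. So r1c1=7.
Step 8. [r1c3∈{6}] r1c3's peers cover all but 6. So r1c3=6.
Step 9. [r3c8∈{1,3,7}] col 8 places 3 nowhere but r3c8. So r3c8=3.
Step 10. [r3c9∈{1,6,7}] r3c9 is the only open cell in box 3 admitting 7, so r3c9=7.
Step 11. [r9c9∈{1}] r9c9 has the single candidate 1. So r9c9=1.
Step 12. [r3c4∈{2}] nothing but 2 survives at r3c4. So r3c4=2.
Step 13. [r3c1∈{5}] nothing but 5 survives at r3c1, so r3c1=5.
Step 14. [r8c3∈{5,9}] r8c3 is the only open cell in row 8 admitting 5. So r8c3=5.
Step 15. [r3c3∈{1}] r3c3 has the single candidate 1 ⇒ r3c3=1.
Step 16. [r5c8∈{9}] r5c8 has the single candidate 9, so r5c8=9.
Step 17. [r2c2∈{3}] nothing but 3 survives at r2c2, so r2c2=3.
Step 18. [r4c6∈{7}] r4c6 is down to just 7. So r4c6=7.
Step 19. [r7c7∈{5,8}] in row 7, 5 fits only at r7c7. So r7c7=5.
Step 20. [r2c6∈{6}] r2c6 has the single candidate 6. So r2c6=6.
Step 21. [r8c8∈{2}] r8c8 has the single candidate 2, so r8c8=2.
Step 22. [r8c9∈{6}] r8c9 is down to just 6. So r8c9=6.
Step 23. [r4c5∈{3}] r4c5 is down to just 3. So r4c5=3.
Step 24. [r2c7∈{1}] r2c7 is down to just 1 ⇒ r2c7=1.
Step 25. [r3c2∈{8}] r3c2 is down to just 8, so r3c2=8.
Step 26. [r6c3∈{2}] r6c3's peers cover all but 2, so r6c3=2.
Step 27. [r6c2∈{6}] r6c2 is down to just 6 ⇒ r6c2=6.
Step 28. [r4c2∈{5}] r4c2 is down to just 5, so r4c2=5.
Step 29. [r9c4∈{5}] only 5 remains possible at r9c4. So r9c4=5.
Step 30. [r7c5∈{2}] nothing but 2 survives at r7c5. So r7c5=2.
Step 31. [r4c9∈{4}] only 4 remains possible at r4c9, so r4c9=4.
Step 32. [r4c3∈{9}] r4c3 is down to just 9. So r4c3=9.
Step 33. [r5c6∈{2}] r5c6 is down to just 2, so r5c6=2.
Step 34. [r2c4∈{7}] r2c4's peers cover all but 7 ⇒ r2c4=7.
Step 35. [r8c1∈{9}] r8c1's peers cover all but 9. So r8c1=9.
Step 36. [r5c7∈{8}] r5c7 has the single candidate 8 ⇒ r5c7=8.
Step 37. [r3c7∈{6}] nothing but 6 survives at r3c7. So r3c7=6.
Step 38. [r2c1∈{2}] r2c1 has the single candidate 2. So r2c1=2.
Step 39. [r7c1∈{3}] only 3 remains possible at r7c1 ⇒ r7c1=3.
Step 40. [r6c8∈{1}] r6c8 is down to just 1 ⇒ r6c8=1.
Step 41. [r9c8∈{7}] only 7 remains possible at r9c8. So r9c8=7.
Step 42. [r1c7∈{4}] r1c7's peers cover all but 4 ⇒ r1c7=4.
Step 43. [r4c4∈{1}] r4c4 has the single candidate 1, so r4c4=1.
Step 44. [r9c7∈{9}] only 9 remains possible at r9c7, so r9c7=9.
Step 45. [r7c3∈{7}] r7c3 is down to just 7, so r7c3=7.
Step 46. [r7c2∈{1}] nothing but 1 survives at r7c2 ⇒ r7c2=1.
Step 47. [r7c9∈{8}] r7c9's peers cover all but 8, so r7c9=8.

Answer: 7 9 6 3 1 5 4 8 2 / 2 3 4 7 8 6 1 5 9 / 5 8 1 2 9 4 6 3 7 / 8 5 9 1 3 7 2 6 4 / 1 7 3 4 6 2 8 9 5 / 4 6 2 9 5 8 7 1 3 / 3 1 7 6 2 9 5 4 8 / 9 4 5 8 7 1 3 2 6 / 6 2 8 5 4 3 9 7 1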